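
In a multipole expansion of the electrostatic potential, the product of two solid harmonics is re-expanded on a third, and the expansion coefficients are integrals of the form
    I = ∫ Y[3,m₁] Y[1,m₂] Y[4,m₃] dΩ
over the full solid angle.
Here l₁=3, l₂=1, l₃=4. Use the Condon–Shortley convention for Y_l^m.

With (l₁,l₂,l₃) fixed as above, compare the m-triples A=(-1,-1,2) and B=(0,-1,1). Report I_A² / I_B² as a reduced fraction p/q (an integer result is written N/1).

Same 3,1,4: normalisation and zero-m 3j drop out of the ratio.
A: Δ: 0! 6! 2! / 9! → 1/252; sum: t=0:+1/96 = 1/96; 3j²(3 1 4; -1 -1 2) = Δ·Π!·Σ² = 5/84  (sign +1)
B: Δ: 0! 6! 2! / 9! → 1/252; sum: t=0:+1/72 = 1/72; 3j²(3 1 4; 0 -1 1) = Δ·Π!·Σ² = 5/126  (sign -1)
I_A²/I_B² = (5/84)/(5/126) = 3/2

3/2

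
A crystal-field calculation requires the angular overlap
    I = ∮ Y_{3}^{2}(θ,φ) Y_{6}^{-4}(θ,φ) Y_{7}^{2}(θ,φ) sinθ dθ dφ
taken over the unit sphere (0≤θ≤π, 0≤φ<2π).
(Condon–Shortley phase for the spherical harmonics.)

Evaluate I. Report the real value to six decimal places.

Rules hold: Σm=0, L=16 even, 3≤7≤9.
N = 7·13·15 = 1365
Δ = 2!·4!·10!/17! = 1/2042040
Racah Σ t=0..2: t=0:+1/207360 t=1:−1/57600 t=2:+1/207360 = -1/129600
⇒ 3j(3 6 7; 0 0 0)² = 168/12155, sgn +1
Racah Σ t=0..1: t=0:+1/967680 t=1:−1/8709120 = 1/1088640
⇒ 3j(3 6 7; 2 -4 2)² = 800/51051, sgn -1
4πI² = N·(3j₀)²·(3jₘ)² = 134400/454597
I = -1·√(0.295646/4π) = -0.15338448

-0.153384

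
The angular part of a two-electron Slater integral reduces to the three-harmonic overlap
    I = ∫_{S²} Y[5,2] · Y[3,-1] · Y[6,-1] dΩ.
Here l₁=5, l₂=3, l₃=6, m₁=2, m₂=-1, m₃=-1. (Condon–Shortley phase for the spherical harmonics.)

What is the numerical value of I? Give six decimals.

Rules hold: Σm=0, L=14 even, 2≤6≤8.
N = 11·7·13 = 1001
Δ = 2!·8!·4!/15! = 1/675675
Racah Σ t=0..2: t=0:+1/8640 t=1:−1/2304 t=2:+1/8640 = -7/34560
⇒ 3j(5 3 6; 0 0 0)² = 7/429, sgn -1
Racah Σ t=0..2: t=0:+1/5760 t=1:−1/8640 t=2:+1/241920 = 1/16128
⇒ 3j(5 3 6; 2 -1 -1)² = 5/1001, sgn -1
4πI² = N·(3j₀)²·(3jₘ)² = 35/429
I = +1·√(0.0815851/4π) = 0.08057502

0.080575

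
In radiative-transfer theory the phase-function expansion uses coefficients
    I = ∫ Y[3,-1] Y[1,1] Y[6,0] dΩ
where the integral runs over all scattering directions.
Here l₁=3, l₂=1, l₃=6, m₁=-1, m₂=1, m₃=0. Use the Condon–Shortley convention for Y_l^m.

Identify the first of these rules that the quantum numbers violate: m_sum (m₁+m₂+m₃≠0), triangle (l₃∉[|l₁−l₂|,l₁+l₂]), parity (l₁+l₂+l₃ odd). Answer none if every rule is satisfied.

triangle

Σmᵢ = 0  ✓
l₃∈[|l₁−l₂|,l₁+l₂]=[2,4], have l₃=6  ✗
Σlᵢ = 10 ⇒ even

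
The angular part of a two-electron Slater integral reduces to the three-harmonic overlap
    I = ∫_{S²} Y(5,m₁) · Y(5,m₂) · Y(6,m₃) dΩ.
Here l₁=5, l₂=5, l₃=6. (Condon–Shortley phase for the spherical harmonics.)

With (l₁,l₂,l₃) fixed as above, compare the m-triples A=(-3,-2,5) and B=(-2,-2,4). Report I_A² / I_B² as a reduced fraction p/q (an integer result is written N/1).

Shared (l₁,l₂,l₃)=(5,5,6): N and (l;000)² cancel in I_A²/I_B².
A: Δ = 4!·6!·6!/17! = 1/28588560; Racah Σ t=2..3: t=2:+1/345600 t=3:−1/518400 = 1/1036800; ⇒ 3j(5 5 6; -3 -2 5)² = 7/2210, sgn -1
B: Δ = 4!·6!·6!/17! = 1/28588560; Racah Σ t=1..3: t=1:−1/207360 t=2:+1/57600 t=3:−1/207360 = 1/129600; ⇒ 3j(5 5 6; -2 -2 4)² = 168/12155, sgn +1
I_A²/I_B² = (7/2210)/(168/12155) = 11/48

11/48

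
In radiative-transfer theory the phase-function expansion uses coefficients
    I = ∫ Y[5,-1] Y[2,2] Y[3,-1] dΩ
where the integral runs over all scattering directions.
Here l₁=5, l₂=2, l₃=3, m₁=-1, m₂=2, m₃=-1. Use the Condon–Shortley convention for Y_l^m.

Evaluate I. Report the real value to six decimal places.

Checks pass: Σm=0; 10 even; l₃=3∈[3,7].
(2·5+1)(2·2+1)(2·3+1) = 385
Δ: 4! 6! 0! / 11! → 1/2310
sum: t=2:+1/144 = 1/144
3j²(5 2 3; 0 0 0) = Δ·Π!·Σ² = 10/231  (sign -1)
sum: t=4:+1/1152 = 1/1152
3j²(5 2 3; -1 2 -1) = Δ·Π!·Σ² = 1/154  (sign +1)
combine: 4πI² = 385·10/231·1/154 = 25/231
take √, sign -1: I = -0.09280237

-0.092802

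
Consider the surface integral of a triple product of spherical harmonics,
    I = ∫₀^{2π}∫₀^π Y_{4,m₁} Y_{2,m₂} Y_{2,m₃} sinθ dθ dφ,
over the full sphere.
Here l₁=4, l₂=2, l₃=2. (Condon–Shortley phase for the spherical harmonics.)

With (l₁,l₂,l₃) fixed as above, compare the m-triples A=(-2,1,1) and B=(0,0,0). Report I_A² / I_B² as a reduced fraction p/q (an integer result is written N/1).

10/9

l's match ⇒ only the (l;m) 3-j factors differ between A and B.
A: triangle coeff Δ(4,2,2) = 1/630; Σ_t [3,3]: t=3:−1/36 = -1/36; (3j)²=4/63 [(4 2 2; -2 1 1)], sign=+1
B: triangle coeff Δ(4,2,2) = 1/630; Σ_t [2,2]: t=2:+1/16 = 1/16; (3j)²=2/35 [(4 2 2; 0 0 0)], sign=+1
I_A²/I_B² = (4/63)/(2/35) = 10/9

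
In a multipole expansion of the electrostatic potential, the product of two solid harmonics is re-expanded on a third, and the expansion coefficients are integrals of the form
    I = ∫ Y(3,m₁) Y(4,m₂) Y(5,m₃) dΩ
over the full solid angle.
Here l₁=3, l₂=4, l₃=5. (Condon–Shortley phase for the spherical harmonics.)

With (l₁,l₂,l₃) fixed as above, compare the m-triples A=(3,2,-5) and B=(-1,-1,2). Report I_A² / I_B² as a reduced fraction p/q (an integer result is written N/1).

Same 3,4,5: normalisation and zero-m 3j drop out of the ratio.
A: Δ: 2! 4! 6! / 13! → 1/180180; sum: t=0:+1/34560 = 1/34560; 3j²(3 4 5; 3 2 -5) = Δ·Π!·Σ² = 5/286  (sign +1)
B: Δ: 2! 4! 6! / 13! → 1/180180; sum: t=0:+1/1728 t=1:−1/288 t=2:+1/960 = -1/540; 3j²(3 4 5; -1 -1 2) = Δ·Π!·Σ² = 128/6435  (sign +1)
I_A²/I_B² = (5/286)/(128/6435) = 225/256

225/256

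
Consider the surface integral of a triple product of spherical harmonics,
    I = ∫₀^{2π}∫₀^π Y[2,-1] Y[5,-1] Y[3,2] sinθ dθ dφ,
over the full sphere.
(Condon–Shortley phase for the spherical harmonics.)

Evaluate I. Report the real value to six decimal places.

-0.117387

m-sum 0 ✓  L=10 even ✓  3≤3≤7 ✓
Π(2lᵢ+1) = 5×11×7 = 385
triangle coeff Δ(2,5,3) = 1/2310
Σ_t [2,2]: t=2:+1/144 = 1/144
(3j)²=10/231 [(2 5 3; 0 0 0)], sign=-1
Σ_t [3,3]: t=3:−1/720 = -1/720
(3j)²=4/385 [(2 5 3; -1 -1 2)], sign=+1
⇒ 4πI² = 40/231
I = (-1)√(40/231/(4π)) = -0.11738675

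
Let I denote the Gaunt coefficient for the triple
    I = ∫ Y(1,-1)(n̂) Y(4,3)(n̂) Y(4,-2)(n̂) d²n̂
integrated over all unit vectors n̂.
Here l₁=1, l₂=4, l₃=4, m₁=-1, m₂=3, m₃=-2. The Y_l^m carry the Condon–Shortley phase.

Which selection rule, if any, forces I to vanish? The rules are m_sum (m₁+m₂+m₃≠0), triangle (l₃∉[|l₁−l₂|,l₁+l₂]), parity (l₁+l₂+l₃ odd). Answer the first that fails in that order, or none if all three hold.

Σmᵢ = 0  ✓
l₃∈[|l₁−l₂|,l₁+l₂]=[3,5], have l₃=4  ✓
Σlᵢ = 9 ⇒ odd  ✗

parity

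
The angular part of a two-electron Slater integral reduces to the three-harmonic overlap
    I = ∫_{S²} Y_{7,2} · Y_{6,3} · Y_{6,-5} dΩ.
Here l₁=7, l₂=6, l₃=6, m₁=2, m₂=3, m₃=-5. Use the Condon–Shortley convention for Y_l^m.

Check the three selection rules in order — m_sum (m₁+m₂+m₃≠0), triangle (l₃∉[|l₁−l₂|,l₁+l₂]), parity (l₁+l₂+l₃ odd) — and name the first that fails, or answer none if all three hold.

azimuthal sum: 2 + 3 − 5 = 0  ✓
1 ≤ 6 ≤ 13 (triangle on l)  ✓
L = 7 + 6 + 6 = 19 (odd)  ✗

parity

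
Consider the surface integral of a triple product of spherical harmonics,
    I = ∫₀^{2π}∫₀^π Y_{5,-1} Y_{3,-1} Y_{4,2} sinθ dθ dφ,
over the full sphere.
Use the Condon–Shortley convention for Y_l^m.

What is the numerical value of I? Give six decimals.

0.106335

m-sum 0 ✓  L=12 even ✓  2≤4≤8 ✓
Π(2lᵢ+1) = 11×7×9 = 693
triangle coeff Δ(5,3,4) = 1/180180
Σ_t [1,3]: t=1:−1/576 t=2:+1/144 t=3:−1/576 = 1/288
(3j)²=20/1001 [(5 3 4; 0 0 0)], sign=+1
Σ_t [0,2]: t=0:+1/34560 t=1:−1/720 t=2:+1/384 = 43/34560
(3j)²=1849/180180 [(5 3 4; -1 -1 2)], sign=+1
⇒ 4πI² = 1849/13013
I = (+1)√(1849/13013/(4π)) = 0.10633465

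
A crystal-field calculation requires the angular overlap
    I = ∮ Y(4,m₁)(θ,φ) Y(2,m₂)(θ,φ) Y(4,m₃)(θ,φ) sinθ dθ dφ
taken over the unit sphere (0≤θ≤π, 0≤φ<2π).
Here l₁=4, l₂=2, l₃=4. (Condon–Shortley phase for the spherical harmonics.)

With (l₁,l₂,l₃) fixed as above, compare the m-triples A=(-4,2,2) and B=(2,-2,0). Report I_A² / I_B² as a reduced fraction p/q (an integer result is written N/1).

14/45

Same 4,2,4: normalisation and zero-m 3j drop out of the ratio.
A: Δ: 2! 6! 2! / 11! → 1/13860; sum: t=2:+1/2880 = 1/2880; 3j²(4 2 4; -4 2 2) = Δ·Π!·Σ² = 2/165  (sign +1)
B: Δ: 2! 6! 2! / 11! → 1/13860; sum: t=0:+1/192 = 1/192; 3j²(4 2 4; 2 -2 0) = Δ·Π!·Σ² = 3/77  (sign +1)
I_A²/I_B² = (2/165)/(3/77) = 14/45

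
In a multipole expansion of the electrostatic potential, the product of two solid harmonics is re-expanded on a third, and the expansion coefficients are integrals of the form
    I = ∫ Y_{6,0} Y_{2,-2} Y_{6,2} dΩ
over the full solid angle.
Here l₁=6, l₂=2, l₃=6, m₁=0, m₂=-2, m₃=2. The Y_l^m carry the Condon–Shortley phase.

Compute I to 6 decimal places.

-0.191909

Rules hold: Σm=0, L=14 even, 4≤6≤8.
N = 13·5·13 = 845
Δ = 2!·10!·2!/15! = 1/90090
Racah Σ t=0..2: t=0:+1/69120 t=1:−1/14400 t=2:+1/69120 = -7/172800
⇒ 3j(6 2 6; 0 0 0)² = 14/715, sgn -1
Racah Σ t=0..0: t=0:+1/69120 = 1/69120
⇒ 3j(6 2 6; 0 -2 2)² = 4/143, sgn +1
4πI² = N·(3j₀)²·(3jₘ)² = 56/121
I = -1·√(0.46281/4π) = -0.19190947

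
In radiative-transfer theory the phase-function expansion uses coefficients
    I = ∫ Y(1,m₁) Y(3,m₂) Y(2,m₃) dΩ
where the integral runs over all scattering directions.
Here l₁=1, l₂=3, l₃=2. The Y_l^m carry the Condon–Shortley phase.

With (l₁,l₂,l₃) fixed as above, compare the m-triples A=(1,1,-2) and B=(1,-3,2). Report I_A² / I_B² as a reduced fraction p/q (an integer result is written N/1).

1/15

l's match ⇒ only the (l;m) 3-j factors differ between A and B.
A: triangle coeff Δ(1,3,2) = 1/105; Σ_t [0,0]: t=0:+1/48 = 1/48; (3j)²=1/105 [(1 3 2; 1 1 -2)], sign=+1
B: triangle coeff Δ(1,3,2) = 1/105; Σ_t [0,0]: t=0:+1/48 = 1/48; (3j)²=1/7 [(1 3 2; 1 -3 2)], sign=+1
I_A²/I_B² = (1/105)/(1/7) = 1/15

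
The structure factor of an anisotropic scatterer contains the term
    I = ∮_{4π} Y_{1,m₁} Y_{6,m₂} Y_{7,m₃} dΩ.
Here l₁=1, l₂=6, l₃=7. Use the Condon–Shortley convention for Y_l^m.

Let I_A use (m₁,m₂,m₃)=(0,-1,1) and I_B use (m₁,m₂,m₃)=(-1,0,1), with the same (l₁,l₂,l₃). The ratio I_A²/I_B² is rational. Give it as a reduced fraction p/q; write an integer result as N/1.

12/7

l's match ⇒ only the (l;m) 3-j factors differ between A and B.
A: triangle coeff Δ(1,6,7) = 1/1365; Σ_t [0,0]: t=0:+1/604800 = 1/604800; (3j)²=16/455 [(1 6 7; 0 -1 1)], sign=+1
B: triangle coeff Δ(1,6,7) = 1/1365; Σ_t [0,0]: t=0:+1/1036800 = 1/1036800; (3j)²=4/195 [(1 6 7; -1 0 1)], sign=+1
I_A²/I_B² = (16/455)/(4/195) = 12/7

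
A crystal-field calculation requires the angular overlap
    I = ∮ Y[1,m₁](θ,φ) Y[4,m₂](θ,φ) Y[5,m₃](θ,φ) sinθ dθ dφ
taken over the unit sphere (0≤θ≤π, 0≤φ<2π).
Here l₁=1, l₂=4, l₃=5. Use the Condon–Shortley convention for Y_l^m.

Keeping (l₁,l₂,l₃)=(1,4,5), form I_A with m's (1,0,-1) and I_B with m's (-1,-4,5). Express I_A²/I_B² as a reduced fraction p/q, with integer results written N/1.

1/3

Shared (l₁,l₂,l₃)=(1,4,5): N and (l;000)² cancel in I_A²/I_B².
A: Δ = 0!·2!·8!/11! = 1/495; Racah Σ t=0..0: t=0:+1/1152 = 1/1152; ⇒ 3j(1 4 5; 1 0 -1)² = 1/33, sgn +1
B: Δ = 0!·2!·8!/11! = 1/495; Racah Σ t=0..0: t=0:+1/80640 = 1/80640; ⇒ 3j(1 4 5; -1 -4 5)² = 1/11, sgn +1
I_A²/I_B² = (1/33)/(1/11) = 1/3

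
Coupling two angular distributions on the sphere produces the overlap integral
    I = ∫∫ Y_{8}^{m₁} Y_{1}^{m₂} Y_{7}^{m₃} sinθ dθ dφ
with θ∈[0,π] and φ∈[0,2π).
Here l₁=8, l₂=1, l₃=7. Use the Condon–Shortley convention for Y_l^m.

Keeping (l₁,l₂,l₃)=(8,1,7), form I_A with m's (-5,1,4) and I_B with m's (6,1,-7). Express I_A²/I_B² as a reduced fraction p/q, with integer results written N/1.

78/1

Shared (l₁,l₂,l₃)=(8,1,7): N and (l;000)² cancel in I_A²/I_B².
A: Δ = 2!·14!·0!/17! = 1/2040; Racah Σ t=2..2: t=2:+1/479001600 = 1/479001600; ⇒ 3j(8 1 7; -5 1 4)² = 13/340, sgn -1
B: Δ = 2!·14!·0!/17! = 1/2040; Racah Σ t=2..2: t=2:+1/174356582400 = 1/174356582400; ⇒ 3j(8 1 7; 6 1 -7)² = 1/2040, sgn +1
I_A²/I_B² = (13/340)/(1/2040) = 78/1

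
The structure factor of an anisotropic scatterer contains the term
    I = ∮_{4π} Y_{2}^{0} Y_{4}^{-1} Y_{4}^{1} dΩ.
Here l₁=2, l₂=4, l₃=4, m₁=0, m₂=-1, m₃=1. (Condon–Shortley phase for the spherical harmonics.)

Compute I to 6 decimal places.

-0.139264

Checks pass: Σm=0; 10 even; l₃=4∈[2,6].
(2·2+1)(2·4+1)(2·4+1) = 405
Δ: 2! 2! 6! / 11! → 1/13860
sum: t=0:+1/192 t=1:−1/36 t=2:+1/192 = -5/288
3j²(2 4 4; 0 0 0) = Δ·Π!·Σ² = 20/693  (sign -1)
sum: t=0:+1/144 t=1:−1/48 t=2:+1/480 = -17/1440
3j²(2 4 4; 0 -1 1) = Δ·Π!·Σ² = 289/13860  (sign +1)
combine: 4πI² = 405·20/693·289/13860 = 1445/5929
take √, sign -1: I = -0.13926381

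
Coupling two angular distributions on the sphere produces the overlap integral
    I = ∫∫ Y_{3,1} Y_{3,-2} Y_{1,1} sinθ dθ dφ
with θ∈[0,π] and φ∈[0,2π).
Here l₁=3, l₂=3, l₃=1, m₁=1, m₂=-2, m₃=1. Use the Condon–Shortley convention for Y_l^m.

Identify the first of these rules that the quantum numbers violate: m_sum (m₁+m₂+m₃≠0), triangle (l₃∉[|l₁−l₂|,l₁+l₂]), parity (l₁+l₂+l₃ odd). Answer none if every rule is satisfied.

m₁+m₂+m₃ = 1 − 2 + 1 = 0  ✓
triangle: |3−3|=0 ≤ l₃=1 ≤ 3+3=6  ✓
parity: l₁+l₂+l₃ = 7 is odd  ✗

parity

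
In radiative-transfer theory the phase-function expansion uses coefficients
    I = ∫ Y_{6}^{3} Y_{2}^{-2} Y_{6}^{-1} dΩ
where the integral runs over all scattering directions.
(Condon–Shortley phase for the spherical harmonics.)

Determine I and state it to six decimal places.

0.177674

Checks pass: Σm=0; 14 even; l₃=6∈[4,8].
(2·6+1)(2·2+1)(2·6+1) = 845
Δ: 2! 10! 2! / 15! → 1/90090
sum: t=0:+1/69120 t=1:−1/14400 t=2:+1/69120 = -7/172800
3j²(6 2 6; 0 0 0) = Δ·Π!·Σ² = 14/715  (sign -1)
sum: t=0:+1/120960 = 1/120960
3j²(6 2 6; 3 -2 -1) = Δ·Π!·Σ² = 24/1001  (sign -1)
combine: 4πI² = 845·14/715·24/1001 = 48/121
take √, sign +1: I = 0.17767364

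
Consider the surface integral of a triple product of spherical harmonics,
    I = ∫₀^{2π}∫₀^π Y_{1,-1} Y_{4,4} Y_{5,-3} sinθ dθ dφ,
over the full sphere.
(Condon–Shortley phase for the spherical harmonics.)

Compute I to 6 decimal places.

Checks pass: Σm=0; 10 even; l₃=5∈[3,5].
(2·1+1)(2·4+1)(2·5+1) = 297
Δ: 0! 2! 8! / 11! → 1/495
sum: t=0:+1/576 = 1/576
3j²(1 4 5; 0 0 0) = Δ·Π!·Σ² = 5/99  (sign -1)
sum: t=0:+1/80640 = 1/80640
3j²(1 4 5; -1 4 -3) = Δ·Π!·Σ² = 1/495  (sign +1)
combine: 4πI² = 297·5/99·1/495 = 1/33
take √, sign -1: I = -0.04910640

-0.049106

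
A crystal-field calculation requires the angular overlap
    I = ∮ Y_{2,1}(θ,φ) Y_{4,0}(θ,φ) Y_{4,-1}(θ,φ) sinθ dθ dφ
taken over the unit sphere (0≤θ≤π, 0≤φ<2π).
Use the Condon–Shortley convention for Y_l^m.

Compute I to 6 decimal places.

-0.044869

Checks pass: Σm=0; 10 even; l₃=4∈[2,6].
(2·2+1)(2·4+1)(2·4+1) = 405
Δ: 2! 2! 6! / 11! → 1/13860
sum: t=0:+1/192 t=1:−1/36 t=2:+1/192 = -5/288
3j²(2 4 4; 0 0 0) = Δ·Π!·Σ² = 20/693  (sign -1)
sum: t=0:+1/96 t=1:−1/72 = -1/288
3j²(2 4 4; 1 0 -1) = Δ·Π!·Σ² = 1/462  (sign +1)
combine: 4πI² = 405·20/693·1/462 = 150/5929
take √, sign -1: I = -0.04486937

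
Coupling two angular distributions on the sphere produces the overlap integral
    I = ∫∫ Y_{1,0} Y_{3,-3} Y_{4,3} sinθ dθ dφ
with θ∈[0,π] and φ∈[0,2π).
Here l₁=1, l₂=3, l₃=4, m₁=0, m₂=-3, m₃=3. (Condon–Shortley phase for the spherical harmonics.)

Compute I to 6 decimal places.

Checks pass: Σm=0; 8 even; l₃=4∈[2,4].
(2·1+1)(2·3+1)(2·4+1) = 189
Δ: 0! 2! 6! / 9! → 1/252
sum: t=0:+1/36 = 1/36
3j²(1 3 4; 0 0 0) = Δ·Π!·Σ² = 4/63  (sign +1)
sum: t=0:+1/720 = 1/720
3j²(1 3 4; 0 -3 3) = Δ·Π!·Σ² = 1/36  (sign -1)
combine: 4πI² = 189·4/63·1/36 = 1/3
take √, sign -1: I = -0.16286750

-0.162868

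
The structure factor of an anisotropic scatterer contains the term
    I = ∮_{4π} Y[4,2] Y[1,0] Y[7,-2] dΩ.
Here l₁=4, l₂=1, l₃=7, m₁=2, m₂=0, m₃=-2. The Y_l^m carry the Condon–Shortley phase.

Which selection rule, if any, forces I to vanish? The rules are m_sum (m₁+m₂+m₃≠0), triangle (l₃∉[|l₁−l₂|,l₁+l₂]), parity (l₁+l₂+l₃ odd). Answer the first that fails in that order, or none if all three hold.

triangle

azimuthal sum: 2 + 0 − 2 = 0  ✓
3 ≤ 7 ≤ 5 (triangle on l)  ✗
L = 4 + 1 + 7 = 12 (even)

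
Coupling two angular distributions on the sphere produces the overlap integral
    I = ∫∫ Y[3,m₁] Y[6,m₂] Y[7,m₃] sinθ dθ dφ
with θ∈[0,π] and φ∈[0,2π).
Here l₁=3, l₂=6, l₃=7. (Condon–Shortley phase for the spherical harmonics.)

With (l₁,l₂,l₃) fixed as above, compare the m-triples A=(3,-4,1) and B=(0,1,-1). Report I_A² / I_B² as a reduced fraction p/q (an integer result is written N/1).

Shared (l₁,l₂,l₃)=(3,6,7): N and (l;000)² cancel in I_A²/I_B².
A: Δ = 2!·4!·10!/17! = 1/2042040; Racah Σ t=0..0: t=0:+1/3870720 = 1/3870720; ⇒ 3j(3 6 7; 3 -4 1)² = 675/136136, sgn +1
B: Δ = 2!·4!·10!/17! = 1/2042040; Racah Σ t=0..2: t=0:+1/362880 t=1:−1/69120 t=2:+1/172800 = -43/7257600; ⇒ 3j(3 6 7; 0 1 -1)² = 1849/170170, sgn -1
I_A²/I_B² = (675/136136)/(1849/170170) = 3375/7396

3375/7396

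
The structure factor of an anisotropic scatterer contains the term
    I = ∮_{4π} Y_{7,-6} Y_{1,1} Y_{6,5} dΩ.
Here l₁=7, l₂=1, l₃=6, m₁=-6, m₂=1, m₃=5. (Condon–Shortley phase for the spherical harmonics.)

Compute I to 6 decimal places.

0.309019

Checks pass: Σm=0; 14 even; l₃=6∈[6,8].
(2·7+1)(2·1+1)(2·6+1) = 585
Δ: 2! 12! 0! / 15! → 1/1365
sum: t=1:−1/518400 = -1/518400
3j²(7 1 6; 0 0 0) = Δ·Π!·Σ² = 7/195  (sign -1)
sum: t=2:+1/79833600 = 1/79833600
3j²(7 1 6; -6 1 5) = Δ·Π!·Σ² = 2/35  (sign -1)
combine: 4πI² = 585·7/195·2/35 = 6/5
take √, sign +1: I = 0.30901936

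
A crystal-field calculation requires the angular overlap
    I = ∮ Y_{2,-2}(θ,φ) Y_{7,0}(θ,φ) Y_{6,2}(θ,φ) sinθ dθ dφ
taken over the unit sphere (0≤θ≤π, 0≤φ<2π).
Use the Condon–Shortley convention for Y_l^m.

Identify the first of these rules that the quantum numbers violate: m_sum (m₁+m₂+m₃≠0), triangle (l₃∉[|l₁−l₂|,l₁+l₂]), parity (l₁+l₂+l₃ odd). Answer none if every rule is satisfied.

azimuthal sum: -2 + 0 + 2 = 0  ✓
5 ≤ 6 ≤ 9 (triangle on l)  ✓
L = 2 + 7 + 6 = 15 (odd)  ✗

parity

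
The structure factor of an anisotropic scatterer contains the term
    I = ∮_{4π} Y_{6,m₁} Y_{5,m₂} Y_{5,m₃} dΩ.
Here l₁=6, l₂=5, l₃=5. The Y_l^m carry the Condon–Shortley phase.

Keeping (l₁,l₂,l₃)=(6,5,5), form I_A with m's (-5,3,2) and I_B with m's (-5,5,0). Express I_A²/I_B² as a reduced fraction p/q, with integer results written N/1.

l's match ⇒ only the (l;m) 3-j factors differ between A and B.
A: triangle coeff Δ(6,5,5) = 1/28588560; Σ_t [5,6]: t=5:−1/518400 t=6:+1/345600 = 1/1036800; (3j)²=7/2210 [(6 5 5; -5 3 2)], sign=-1
B: triangle coeff Δ(6,5,5) = 1/28588560; Σ_t [6,6]: t=6:+1/2073600 = 1/2073600; (3j)²=15/884 [(6 5 5; -5 5 0)], sign=-1
I_A²/I_B² = (7/2210)/(15/884) = 14/75

14/75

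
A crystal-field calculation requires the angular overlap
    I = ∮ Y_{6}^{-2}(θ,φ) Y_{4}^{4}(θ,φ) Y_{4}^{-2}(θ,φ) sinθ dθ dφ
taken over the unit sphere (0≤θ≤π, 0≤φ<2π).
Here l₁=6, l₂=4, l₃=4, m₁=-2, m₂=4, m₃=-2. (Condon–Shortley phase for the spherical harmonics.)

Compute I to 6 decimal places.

-0.110189

Checks pass: Σm=0; 14 even; l₃=4∈[2,10].
(2·6+1)(2·4+1)(2·4+1) = 1053
Δ: 6! 6! 2! / 15! → 1/1261260
sum: t=2:+1/4608 t=3:−1/1296 t=4:+1/4608 = -7/20736
3j²(6 4 4; 0 0 0) = Δ·Π!·Σ² = 20/1287  (sign -1)
sum: t=6:+1/69120 = 1/69120
3j²(6 4 4; -2 4 -2) = Δ·Π!·Σ² = 4/429  (sign +1)
combine: 4πI² = 1053·20/1287·4/429 = 240/1573
take √, sign -1: I = -0.11018851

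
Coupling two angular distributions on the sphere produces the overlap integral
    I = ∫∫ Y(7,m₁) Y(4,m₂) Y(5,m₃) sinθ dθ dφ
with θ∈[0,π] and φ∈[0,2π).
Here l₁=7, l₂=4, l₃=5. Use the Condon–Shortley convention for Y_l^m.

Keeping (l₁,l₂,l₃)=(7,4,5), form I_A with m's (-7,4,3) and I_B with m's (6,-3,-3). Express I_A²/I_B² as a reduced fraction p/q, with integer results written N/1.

l's match ⇒ only the (l;m) 3-j factors differ between A and B.
A: triangle coeff Δ(7,4,5) = 1/6126120; Σ_t [6,6]: t=6:+1/58060800 = 1/58060800; (3j)²=7/510 [(7 4 5; -7 4 3)], sign=+1
B: triangle coeff Δ(7,4,5) = 1/6126120; Σ_t [0,1]: t=0:+1/3628800 t=1:−1/9676800 = 1/5806080; (3j)²=5/408 [(7 4 5; 6 -3 -3)], sign=+1
I_A²/I_B² = (7/510)/(5/408) = 28/25

28/25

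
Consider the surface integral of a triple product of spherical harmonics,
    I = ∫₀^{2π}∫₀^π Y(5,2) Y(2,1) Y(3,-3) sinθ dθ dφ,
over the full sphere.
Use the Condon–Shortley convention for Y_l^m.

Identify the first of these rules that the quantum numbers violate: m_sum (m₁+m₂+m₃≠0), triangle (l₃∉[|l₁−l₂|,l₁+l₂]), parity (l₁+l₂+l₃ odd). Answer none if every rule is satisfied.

Σmᵢ = 0  ✓
l₃∈[|l₁−l₂|,l₁+l₂]=[3,7], have l₃=3  ✓
Σlᵢ = 10 ⇒ even  ✓

none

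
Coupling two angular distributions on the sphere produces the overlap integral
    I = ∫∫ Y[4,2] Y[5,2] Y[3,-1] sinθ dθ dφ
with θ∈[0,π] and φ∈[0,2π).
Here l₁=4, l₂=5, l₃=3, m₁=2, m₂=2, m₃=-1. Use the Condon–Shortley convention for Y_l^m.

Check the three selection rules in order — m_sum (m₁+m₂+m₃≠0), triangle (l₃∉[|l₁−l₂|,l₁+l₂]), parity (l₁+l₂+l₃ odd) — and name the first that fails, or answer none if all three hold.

m_sum

Σmᵢ = 3  ✗
l₃∈[|l₁−l₂|,l₁+l₂]=[1,9], have l₃=3
Σlᵢ = 12 ⇒ even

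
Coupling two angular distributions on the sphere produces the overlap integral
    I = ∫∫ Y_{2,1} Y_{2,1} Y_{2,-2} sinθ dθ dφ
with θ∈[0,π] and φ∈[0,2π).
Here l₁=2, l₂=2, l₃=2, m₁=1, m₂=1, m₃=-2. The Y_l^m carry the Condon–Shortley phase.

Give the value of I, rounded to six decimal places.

Rules hold: Σm=0, L=6 even, 0≤2≤4.
N = 5·5·5 = 125
Δ = 2!·2!·2!/7! = 1/630
Racah Σ t=0..2: t=0:+1/8 t=1:−1/1 t=2:+1/8 = -3/4
⇒ 3j(2 2 2; 0 0 0)² = 2/35, sgn -1
Racah Σ t=1..1: t=1:−1/4 = -1/4
⇒ 3j(2 2 2; 1 1 -2)² = 3/35, sgn -1
4πI² = N·(3j₀)²·(3jₘ)² = 30/49
I = +1·√(0.612245/4π) = 0.22072812

0.220728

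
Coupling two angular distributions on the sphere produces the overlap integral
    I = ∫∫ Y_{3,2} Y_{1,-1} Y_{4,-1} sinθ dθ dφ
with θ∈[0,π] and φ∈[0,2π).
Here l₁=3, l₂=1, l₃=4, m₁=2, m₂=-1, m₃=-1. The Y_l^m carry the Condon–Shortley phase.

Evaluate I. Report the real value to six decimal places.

Rules hold: Σm=0, L=8 even, 2≤4≤4.
N = 7·3·9 = 189
Δ = 0!·6!·2!/9! = 1/252
Racah Σ t=0..0: t=0:+1/36 = 1/36
⇒ 3j(3 1 4; 0 0 0)² = 4/63, sgn +1
Racah Σ t=0..0: t=0:+1/240 = 1/240
⇒ 3j(3 1 4; 2 -1 -1)² = 1/84, sgn -1
4πI² = N·(3j₀)²·(3jₘ)² = 1/7
I = -1·√(0.142857/4π) = -0.10662181

-0.106622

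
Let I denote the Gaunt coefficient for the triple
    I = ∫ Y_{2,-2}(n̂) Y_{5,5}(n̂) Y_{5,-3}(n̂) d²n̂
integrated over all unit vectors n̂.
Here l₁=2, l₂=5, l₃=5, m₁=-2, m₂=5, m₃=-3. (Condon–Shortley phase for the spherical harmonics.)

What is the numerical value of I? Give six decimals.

Checks pass: Σm=0; 12 even; l₃=5∈[3,7].
(2·2+1)(2·5+1)(2·5+1) = 605
Δ: 2! 2! 8! / 13! → 1/38610
sum: t=0:+1/2880 t=1:−1/576 t=2:+1/2880 = -1/960
3j²(2 5 5; 0 0 0) = Δ·Π!·Σ² = 10/429  (sign +1)
sum: t=2:+1/161280 = 1/161280
3j²(2 5 5; -2 5 -3) = Δ·Π!·Σ² = 1/143  (sign +1)
combine: 4πI² = 605·10/429·1/143 = 50/507
take √, sign +1: I = 0.08858824

0.088588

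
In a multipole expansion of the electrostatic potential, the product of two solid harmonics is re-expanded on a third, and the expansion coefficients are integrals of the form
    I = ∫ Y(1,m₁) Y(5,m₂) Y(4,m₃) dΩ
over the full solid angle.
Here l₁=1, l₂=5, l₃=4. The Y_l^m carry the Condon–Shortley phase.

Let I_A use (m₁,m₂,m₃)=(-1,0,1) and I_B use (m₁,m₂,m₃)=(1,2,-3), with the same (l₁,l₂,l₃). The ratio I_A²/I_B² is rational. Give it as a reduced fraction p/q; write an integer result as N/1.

10/3

Same 1,5,4: normalisation and zero-m 3j drop out of the ratio.
A: Δ: 2! 0! 8! / 11! → 1/495; sum: t=2:+1/1440 = 1/1440; 3j²(1 5 4; -1 0 1) = Δ·Π!·Σ² = 2/99  (sign -1)
B: Δ: 2! 0! 8! / 11! → 1/495; sum: t=0:+1/10080 = 1/10080; 3j²(1 5 4; 1 2 -3) = Δ·Π!·Σ² = 1/165  (sign -1)
I_A²/I_B² = (2/99)/(1/165) = 10/3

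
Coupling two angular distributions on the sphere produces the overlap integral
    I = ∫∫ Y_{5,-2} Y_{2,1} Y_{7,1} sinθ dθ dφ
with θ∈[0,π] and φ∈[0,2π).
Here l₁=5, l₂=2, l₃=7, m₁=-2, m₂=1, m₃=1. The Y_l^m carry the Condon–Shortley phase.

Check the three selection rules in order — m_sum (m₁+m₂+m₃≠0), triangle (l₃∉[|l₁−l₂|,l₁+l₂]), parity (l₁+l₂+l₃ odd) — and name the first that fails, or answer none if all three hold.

Σmᵢ = 0  ✓
l₃∈[|l₁−l₂|,l₁+l₂]=[3,7], have l₃=7  ✓
Σlᵢ = 14 ⇒ even  ✓

none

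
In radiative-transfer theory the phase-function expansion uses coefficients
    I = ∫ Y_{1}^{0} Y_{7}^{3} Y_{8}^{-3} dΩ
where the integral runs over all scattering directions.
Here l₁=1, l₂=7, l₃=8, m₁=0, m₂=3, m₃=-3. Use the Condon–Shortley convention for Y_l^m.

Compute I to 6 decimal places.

-0.226917

Rules hold: Σm=0, L=16 even, 6≤8≤8.
N = 3·15·17 = 765
Δ = 0!·2!·14!/17! = 1/2040
Racah Σ t=0..0: t=0:+1/25401600 = 1/25401600
⇒ 3j(1 7 8; 0 0 0)² = 8/255, sgn +1
Racah Σ t=0..0: t=0:+1/87091200 = 1/87091200
⇒ 3j(1 7 8; 0 3 -3)² = 11/408, sgn -1
4πI² = N·(3j₀)²·(3jₘ)² = 11/17
I = -1·√(0.647059/4π) = -0.22691696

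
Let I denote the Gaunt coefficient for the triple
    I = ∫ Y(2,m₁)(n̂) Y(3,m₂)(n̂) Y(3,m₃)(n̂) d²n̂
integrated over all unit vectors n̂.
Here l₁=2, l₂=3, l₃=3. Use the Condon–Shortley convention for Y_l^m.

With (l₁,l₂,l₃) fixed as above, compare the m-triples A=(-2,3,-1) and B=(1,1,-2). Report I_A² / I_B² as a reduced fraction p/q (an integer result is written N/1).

2/3

Same 2,3,3: normalisation and zero-m 3j drop out of the ratio.
A: Δ: 2! 2! 4! / 9! → 1/3780; sum: t=2:+1/96 = 1/96; 3j²(2 3 3; -2 3 -1) = Δ·Π!·Σ² = 1/42  (sign +1)
B: Δ: 2! 2! 4! / 9! → 1/3780; sum: t=0:+1/48 t=1:−1/12 = -1/16; 3j²(2 3 3; 1 1 -2) = Δ·Π!·Σ² = 1/28  (sign +1)
I_A²/I_B² = (1/42)/(1/28) = 2/3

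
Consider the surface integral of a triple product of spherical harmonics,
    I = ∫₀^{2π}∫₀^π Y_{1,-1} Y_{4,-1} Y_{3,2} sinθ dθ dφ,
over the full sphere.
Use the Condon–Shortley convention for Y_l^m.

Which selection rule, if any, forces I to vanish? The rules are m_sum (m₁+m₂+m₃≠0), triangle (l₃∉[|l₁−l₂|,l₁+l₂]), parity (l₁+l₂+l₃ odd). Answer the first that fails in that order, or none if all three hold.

azimuthal sum: -1 − 1 + 2 = 0  ✓
3 ≤ 3 ≤ 5 (triangle on l)  ✓
L = 1 + 4 + 3 = 8 (even)  ✓

none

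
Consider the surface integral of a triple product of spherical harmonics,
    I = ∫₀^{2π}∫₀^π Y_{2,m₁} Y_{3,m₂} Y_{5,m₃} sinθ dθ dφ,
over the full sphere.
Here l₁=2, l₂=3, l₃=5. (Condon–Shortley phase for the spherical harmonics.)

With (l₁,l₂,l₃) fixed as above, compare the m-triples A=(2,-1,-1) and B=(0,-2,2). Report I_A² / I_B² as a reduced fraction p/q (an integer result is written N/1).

5/21

l's match ⇒ only the (l;m) 3-j factors differ between A and B.
A: triangle coeff Δ(2,3,5) = 1/2310; Σ_t [0,0]: t=0:+1/1152 = 1/1152; (3j)²=1/154 [(2 3 5; 2 -1 -1)], sign=+1
B: triangle coeff Δ(2,3,5) = 1/2310; Σ_t [0,0]: t=0:+1/480 = 1/480; (3j)²=3/110 [(2 3 5; 0 -2 2)], sign=-1
I_A²/I_B² = (1/154)/(3/110) = 5/21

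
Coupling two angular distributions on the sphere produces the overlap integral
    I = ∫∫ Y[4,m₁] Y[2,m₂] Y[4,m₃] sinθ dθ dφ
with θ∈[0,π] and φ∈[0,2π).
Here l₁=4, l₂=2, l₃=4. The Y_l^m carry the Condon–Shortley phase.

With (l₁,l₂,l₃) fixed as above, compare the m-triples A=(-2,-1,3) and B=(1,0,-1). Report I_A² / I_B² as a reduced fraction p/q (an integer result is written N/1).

525/289

l's match ⇒ only the (l;m) 3-j factors differ between A and B.
A: triangle coeff Δ(4,2,4) = 1/13860; Σ_t [0,1]: t=0:+1/1440 t=1:−1/240 = -1/288; (3j)²=5/132 [(4 2 4; -2 -1 3)], sign=+1
B: triangle coeff Δ(4,2,4) = 1/13860; Σ_t [0,2]: t=0:+1/144 t=1:−1/48 t=2:+1/480 = -17/1440; (3j)²=289/13860 [(4 2 4; 1 0 -1)], sign=+1
I_A²/I_B² = (5/132)/(289/13860) = 525/289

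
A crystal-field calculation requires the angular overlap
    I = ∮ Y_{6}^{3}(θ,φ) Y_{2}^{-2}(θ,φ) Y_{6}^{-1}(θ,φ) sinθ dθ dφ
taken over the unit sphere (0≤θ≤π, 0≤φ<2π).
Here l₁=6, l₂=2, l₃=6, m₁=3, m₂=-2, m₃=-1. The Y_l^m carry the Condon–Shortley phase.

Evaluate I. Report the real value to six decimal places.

0.177674

m-sum 0 ✓  L=14 even ✓  4≤6≤8 ✓
Π(2lᵢ+1) = 13×5×13 = 845
triangle coeff Δ(6,2,6) = 1/90090
Σ_t [0,2]: t=0:+1/69120 t=1:−1/14400 t=2:+1/69120 = -7/172800
(3j)²=14/715 [(6 2 6; 0 0 0)], sign=-1
Σ_t [0,0]: t=0:+1/120960 = 1/120960
(3j)²=24/1001 [(6 2 6; 3 -2 -1)], sign=-1
⇒ 4πI² = 48/121
I = (+1)√(48/121/(4π)) = 0.17767364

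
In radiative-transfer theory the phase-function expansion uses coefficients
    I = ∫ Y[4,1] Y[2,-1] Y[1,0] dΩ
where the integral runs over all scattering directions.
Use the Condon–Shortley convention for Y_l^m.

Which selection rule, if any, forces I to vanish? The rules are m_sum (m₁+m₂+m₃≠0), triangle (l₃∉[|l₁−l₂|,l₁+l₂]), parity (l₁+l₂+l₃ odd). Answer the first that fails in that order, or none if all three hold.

azimuthal sum: 1 − 1 + 0 = 0  ✓
2 ≤ 1 ≤ 6 (triangle on l)  ✗
L = 4 + 2 + 1 = 7 (odd)

triangle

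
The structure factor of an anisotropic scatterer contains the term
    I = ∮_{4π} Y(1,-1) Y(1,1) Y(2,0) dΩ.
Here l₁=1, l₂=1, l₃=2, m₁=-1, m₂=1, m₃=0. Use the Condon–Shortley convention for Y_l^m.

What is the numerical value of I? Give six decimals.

Rules hold: Σm=0, L=4 even, 0≤2≤2.
N = 3·3·5 = 45
Δ = 0!·2!·2!/5! = 1/30
Racah Σ t=0..0: t=0:+1/1 = 1/1
⇒ 3j(1 1 2; 0 0 0)² = 2/15, sgn +1
Racah Σ t=0..0: t=0:+1/4 = 1/4
⇒ 3j(1 1 2; -1 1 0)² = 1/30, sgn +1
4πI² = N·(3j₀)²·(3jₘ)² = 1/5
I = +1·√(0.2/4π) = 0.12615663

0.126157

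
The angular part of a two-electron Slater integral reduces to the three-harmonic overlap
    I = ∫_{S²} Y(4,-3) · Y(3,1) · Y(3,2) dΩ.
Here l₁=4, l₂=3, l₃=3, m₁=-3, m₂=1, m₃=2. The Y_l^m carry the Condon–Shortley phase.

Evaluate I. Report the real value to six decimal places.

Rules hold: Σm=0, L=10 even, 1≤3≤7.
N = 9·7·7 = 441
Δ = 4!·4!·2!/11! = 1/34650
Racah Σ t=1..3: t=1:−1/72 t=2:+1/16 t=3:−1/72 = 5/144
⇒ 3j(4 3 3; 0 0 0)² = 2/77, sgn -1
Racah Σ t=3..4: t=3:−1/144 t=4:+1/288 = -1/288
⇒ 3j(4 3 3; -3 1 2)² = 1/99, sgn +1
4πI² = N·(3j₀)²·(3jₘ)² = 14/121
I = -1·√(0.115702/4π) = -0.09595473

-0.095955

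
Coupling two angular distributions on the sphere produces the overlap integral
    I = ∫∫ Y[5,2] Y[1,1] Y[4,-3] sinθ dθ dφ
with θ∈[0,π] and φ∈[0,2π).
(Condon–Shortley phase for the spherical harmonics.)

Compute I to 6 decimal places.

m-sum 0 ✓  L=10 even ✓  4≤4≤6 ✓
Π(2lᵢ+1) = 11×3×9 = 297
triangle coeff Δ(5,1,4) = 1/495
Σ_t [1,1]: t=1:−1/576 = -1/576
(3j)²=5/99 [(5 1 4; 0 0 0)], sign=-1
Σ_t [2,2]: t=2:+1/10080 = 1/10080
(3j)²=1/165 [(5 1 4; 2 1 -3)], sign=-1
⇒ 4πI² = 1/11
I = (+1)√(1/11/(4π)) = 0.08505478

0.085055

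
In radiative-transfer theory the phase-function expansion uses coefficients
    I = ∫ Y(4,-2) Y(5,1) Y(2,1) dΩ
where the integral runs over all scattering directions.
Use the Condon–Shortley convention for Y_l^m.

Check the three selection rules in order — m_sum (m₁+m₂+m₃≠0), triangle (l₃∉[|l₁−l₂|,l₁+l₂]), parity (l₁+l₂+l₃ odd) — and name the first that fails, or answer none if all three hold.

m₁+m₂+m₃ = -2 + 1 + 1 = 0  ✓
triangle: |4−5|=1 ≤ l₃=2 ≤ 4+5=9  ✓
parity: l₁+l₂+l₃ = 11 is odd  ✗

parity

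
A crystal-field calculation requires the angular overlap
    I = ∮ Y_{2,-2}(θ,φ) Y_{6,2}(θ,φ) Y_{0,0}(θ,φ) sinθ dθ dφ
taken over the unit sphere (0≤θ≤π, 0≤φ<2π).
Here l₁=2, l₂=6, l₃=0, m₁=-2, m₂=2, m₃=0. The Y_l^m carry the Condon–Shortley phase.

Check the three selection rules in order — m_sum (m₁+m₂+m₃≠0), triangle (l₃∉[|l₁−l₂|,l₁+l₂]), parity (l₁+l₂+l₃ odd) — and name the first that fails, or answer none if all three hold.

Σmᵢ = 0  ✓
l₃∈[|l₁−l₂|,l₁+l₂]=[4,8], have l₃=0  ✗
Σlᵢ = 8 ⇒ even

triangle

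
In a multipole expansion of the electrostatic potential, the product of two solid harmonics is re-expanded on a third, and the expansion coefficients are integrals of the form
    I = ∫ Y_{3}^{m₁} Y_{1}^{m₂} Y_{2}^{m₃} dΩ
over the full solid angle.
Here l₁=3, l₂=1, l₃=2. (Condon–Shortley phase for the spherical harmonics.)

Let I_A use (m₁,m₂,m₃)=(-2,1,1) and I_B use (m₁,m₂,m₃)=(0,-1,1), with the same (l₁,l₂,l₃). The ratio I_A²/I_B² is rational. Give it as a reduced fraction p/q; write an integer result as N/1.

10/3

Same 3,1,2: normalisation and zero-m 3j drop out of the ratio.
A: Δ: 2! 4! 0! / 7! → 1/105; sum: t=2:+1/12 = 1/12; 3j²(3 1 2; -2 1 1) = Δ·Π!·Σ² = 2/21  (sign -1)
B: Δ: 2! 4! 0! / 7! → 1/105; sum: t=0:+1/12 = 1/12; 3j²(3 1 2; 0 -1 1) = Δ·Π!·Σ² = 1/35  (sign -1)
I_A²/I_B² = (2/21)/(1/35) = 10/3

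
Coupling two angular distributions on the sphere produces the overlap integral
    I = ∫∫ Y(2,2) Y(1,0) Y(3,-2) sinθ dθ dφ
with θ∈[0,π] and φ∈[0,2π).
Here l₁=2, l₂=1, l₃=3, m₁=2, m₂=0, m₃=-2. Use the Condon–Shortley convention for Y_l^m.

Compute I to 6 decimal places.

Checks pass: Σm=0; 6 even; l₃=3∈[1,3].
(2·2+1)(2·1+1)(2·3+1) = 105
Δ: 0! 4! 2! / 7! → 1/105
sum: t=0:+1/4 = 1/4
3j²(2 1 3; 0 0 0) = Δ·Π!·Σ² = 3/35  (sign -1)
sum: t=0:+1/24 = 1/24
3j²(2 1 3; 2 0 -2) = Δ·Π!·Σ² = 1/21  (sign -1)
combine: 4πI² = 105·3/35·1/21 = 3/7
take √, sign +1: I = 0.18467439

0.184674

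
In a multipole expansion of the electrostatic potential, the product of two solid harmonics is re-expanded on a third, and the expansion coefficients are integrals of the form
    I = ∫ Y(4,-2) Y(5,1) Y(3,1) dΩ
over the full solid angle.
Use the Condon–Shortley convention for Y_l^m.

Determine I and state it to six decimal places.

0.106335

Rules hold: Σm=0, L=12 even, 1≤3≤9.
N = 9·11·7 = 693
Δ = 6!·2!·4!/13! = 1/180180
Racah Σ t=2..4: t=2:+1/576 t=3:−1/144 t=4:+1/576 = -1/288
⇒ 3j(4 5 3; 0 0 0)² = 20/1001, sgn +1
Racah Σ t=4..6: t=4:+1/384 t=5:−1/720 t=6:+1/34560 = 43/34560
⇒ 3j(4 5 3; -2 1 1)² = 1849/180180, sgn +1
4πI² = N·(3j₀)²·(3jₘ)² = 1849/13013
I = +1·√(0.142089/4π) = 0.10633465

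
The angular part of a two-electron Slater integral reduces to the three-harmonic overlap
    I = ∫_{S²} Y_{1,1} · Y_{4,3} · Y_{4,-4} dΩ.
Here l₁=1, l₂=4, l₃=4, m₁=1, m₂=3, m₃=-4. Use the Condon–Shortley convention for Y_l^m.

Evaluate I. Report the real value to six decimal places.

l₁+l₂+l₃=9 is odd: 3j(l;000)=0 ⇒ I=0

0.000000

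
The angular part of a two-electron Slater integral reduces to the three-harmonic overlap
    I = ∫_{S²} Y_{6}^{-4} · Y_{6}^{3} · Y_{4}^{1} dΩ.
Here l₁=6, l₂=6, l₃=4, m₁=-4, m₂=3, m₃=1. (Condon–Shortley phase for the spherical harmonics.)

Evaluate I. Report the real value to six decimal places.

m-sum 0 ✓  L=16 even ✓  0≤4≤12 ✓
Π(2lᵢ+1) = 13×13×9 = 1521
triangle coeff Δ(6,6,4) = 1/15315300
Σ_t [2,6]: t=2:+1/829440 t=3:−1/25920 t=4:+1/9216 t=5:−1/25920 t=6:+1/829440 = 7/207360
(3j)²=28/2431 [(6 6 4; 0 0 0)], sign=+1
Σ_t [6,8]: t=6:+1/207360 t=7:−1/120960 t=8:+1/967680 = -1/414720
(3j)²=21/4862 [(6 6 4; -4 3 1)], sign=+1
⇒ 4πI² = 2646/34969
I = (+1)√(2646/34969/(4π)) = 0.07759762

0.077598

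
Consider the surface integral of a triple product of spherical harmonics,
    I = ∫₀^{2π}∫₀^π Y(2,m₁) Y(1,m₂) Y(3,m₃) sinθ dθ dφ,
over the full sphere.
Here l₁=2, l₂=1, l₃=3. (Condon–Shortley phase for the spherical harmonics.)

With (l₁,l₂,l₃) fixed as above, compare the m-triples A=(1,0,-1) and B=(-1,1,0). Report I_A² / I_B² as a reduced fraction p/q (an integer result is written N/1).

Same 2,1,3: normalisation and zero-m 3j drop out of the ratio.
A: Δ: 0! 4! 2! / 7! → 1/105; sum: t=0:+1/6 = 1/6; 3j²(2 1 3; 1 0 -1) = Δ·Π!·Σ² = 8/105  (sign +1)
B: Δ: 0! 4! 2! / 7! → 1/105; sum: t=0:+1/12 = 1/12; 3j²(2 1 3; -1 1 0) = Δ·Π!·Σ² = 1/35  (sign -1)
I_A²/I_B² = (8/105)/(1/35) = 8/3

8/3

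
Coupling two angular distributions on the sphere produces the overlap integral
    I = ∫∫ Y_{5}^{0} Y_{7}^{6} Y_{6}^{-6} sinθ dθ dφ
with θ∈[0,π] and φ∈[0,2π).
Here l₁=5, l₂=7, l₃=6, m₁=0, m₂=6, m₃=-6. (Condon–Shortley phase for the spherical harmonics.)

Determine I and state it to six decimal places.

Rules hold: Σm=0, L=18 even, 2≤6≤12.
N = 11·15·13 = 2145
Δ = 6!·4!·8!/19! = 1/174594420
Racah Σ t=1..5: t=1:−1/4147200 t=2:+1/207360 t=3:−1/82944 t=4:+1/207360 t=5:−1/4147200 = -1/345600
⇒ 3j(5 7 6; 0 0 0)² = 420/46189, sgn -1
Racah Σ t=5..5: t=5:−1/116121600 = -1/116121600
⇒ 3j(5 7 6; 0 6 -6)² = 165/9044, sgn -1
4πI² = N·(3j₀)²·(3jₘ)² = 37125/104329
I = +1·√(0.355845/4π) = 0.16827739

0.168277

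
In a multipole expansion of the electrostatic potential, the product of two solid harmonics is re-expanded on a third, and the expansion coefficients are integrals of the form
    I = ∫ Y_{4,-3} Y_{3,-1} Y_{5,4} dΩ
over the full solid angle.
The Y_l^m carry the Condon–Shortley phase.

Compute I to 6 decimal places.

0.042401

Rules hold: Σm=0, L=12 even, 1≤5≤7.
N = 9·7·11 = 693
Δ = 2!·6!·4!/13! = 1/180180
Racah Σ t=0..2: t=0:+1/576 t=1:−1/144 t=2:+1/576 = -1/288
⇒ 3j(4 3 5; 0 0 0)² = 20/1001, sgn +1
Racah Σ t=1..2: t=1:−1/4320 t=2:+1/5760 = -1/17280
⇒ 3j(4 3 5; -3 -1 4)² = 7/4290, sgn +1
4πI² = N·(3j₀)²·(3jₘ)² = 42/1859
I = +1·√(0.0225928/4π) = 0.04240138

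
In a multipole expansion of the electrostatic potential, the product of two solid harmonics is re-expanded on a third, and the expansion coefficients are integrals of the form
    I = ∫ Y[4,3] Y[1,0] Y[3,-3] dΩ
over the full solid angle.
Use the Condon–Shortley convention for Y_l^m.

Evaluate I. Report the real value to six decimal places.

-0.162868

Rules hold: Σm=0, L=8 even, 3≤3≤5.
N = 9·3·7 = 189
Δ = 2!·6!·0!/9! = 1/252
Racah Σ t=1..1: t=1:−1/36 = -1/36
⇒ 3j(4 1 3; 0 0 0)² = 4/63, sgn +1
Racah Σ t=1..1: t=1:−1/720 = -1/720
⇒ 3j(4 1 3; 3 0 -3)² = 1/36, sgn -1
4πI² = N·(3j₀)²·(3jₘ)² = 1/3
I = -1·√(0.333333/4π) = -0.16286750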